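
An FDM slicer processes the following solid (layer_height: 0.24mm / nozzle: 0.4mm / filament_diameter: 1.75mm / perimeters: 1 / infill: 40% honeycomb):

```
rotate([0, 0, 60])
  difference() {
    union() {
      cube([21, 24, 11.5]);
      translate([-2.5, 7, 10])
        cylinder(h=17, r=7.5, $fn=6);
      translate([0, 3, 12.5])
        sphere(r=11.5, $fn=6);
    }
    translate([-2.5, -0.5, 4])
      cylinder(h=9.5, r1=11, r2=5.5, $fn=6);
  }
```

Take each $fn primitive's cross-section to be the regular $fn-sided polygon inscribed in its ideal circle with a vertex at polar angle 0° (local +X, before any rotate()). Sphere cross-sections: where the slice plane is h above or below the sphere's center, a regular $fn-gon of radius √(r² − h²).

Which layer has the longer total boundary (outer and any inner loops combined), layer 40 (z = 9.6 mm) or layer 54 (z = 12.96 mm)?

layer 40 (z = 9.6 mm)

Layer 40 (z = 9.6): the cube is present — its section is the full 21×24 rectangle (perimeter 90.00 mm); the cylinder at (-2.5, 7) does not reach this height (z outside [10, 27]); the sphere at (0, 3): section is a regular 6-gon, circumradius = √(r²−h²) = √(11.5²−2.9²) = 11.128 (perimeter = 2·6·11.128·sin(180°/6) = 66.77 mm); Combining (union): the regions partially overlap (shared area 111.22 mm²), so the edge portions inside another operand are dropped and the merged outline is re-measured after clipping — boundary = 114.58 mm; the cone at (-2.5, -0.5): at t=0.589 of its height the radius interpolates to r₁+(r₂−r₁)t = 7.758, giving a regular 6-gon of that circumradius (perimeter = 2·6·7.758·sin(180°/6) = 46.55 mm); After the difference (first − rest): starting from the result so far, the cone at (-2.5, -0.5) partially overlaps it — only the 144.03 mm² overlap (of its 156.37 mm²) is removed, clipping the outline — boundary = 128.27 mm; (rotated 60° about Z; rotation is an isometry so areas/perimeters/island counts are preserved). So its perimeter = 128.27 mm. Layer 54 (z = 12.96): the cube is absent (z outside [0, 11.5]); the cylinder at (-2.5, 7): section is a regular 6-gon, circumradius r=7.5 (perimeter = 2·6·7.500·sin(180°/6) = 45.00 mm); the r=11.5 sphere at (0, 3) contributes a regular 6-gon of circumradius √(11.5²−0.46²) = 11.491 (perimeter = 2·6·11.491·sin(180°/6) = 68.94 mm); Combining (union): the regions partially overlap (shared area 136.73 mm²), so the edge portions inside another operand are dropped and the merged outline is re-measured after clipping — boundary = 70.39 mm; the cone at (-2.5, -0.5) contributes a regular 6-gon of circumradius 5.813 (interpolated between r1=11 and r2=5.5 at t=0.943) (perimeter = 2·6·5.813·sin(180°/6) = 34.88 mm); Subtracting the remaining from the first: starting from that combined region, the cone at (-2.5, -0.5) lies wholly inside it (removes its full 87.78 mm² and its 34.88 mm outline becomes a hole wall) — boundary (outer + 1 inner loop) = 105.27 mm; (whole slice rotated 60° about Z — lengths, areas and connectivity unchanged). So its perimeter = 105.27 mm. Layer 40 is larger (128.27 vs 105.27 mm).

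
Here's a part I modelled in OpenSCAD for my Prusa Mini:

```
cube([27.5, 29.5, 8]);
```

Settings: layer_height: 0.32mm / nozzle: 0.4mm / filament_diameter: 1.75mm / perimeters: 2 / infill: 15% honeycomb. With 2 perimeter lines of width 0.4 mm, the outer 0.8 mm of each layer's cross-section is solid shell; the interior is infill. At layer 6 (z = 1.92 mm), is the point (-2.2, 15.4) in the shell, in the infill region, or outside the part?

At z = 1.92 mm: the cube is present — its section is the full 27.5×29.5 rectangle. Overall, the cross-section is a single solid region. The nearest boundary edge runs (0.00, 29.50)→(0.00, 0.00); distance from the point to it = 2.20 mm. The point is not inside any of the regions above, so it lies outside the cross-section (2.20 mm from the nearest boundary).

outside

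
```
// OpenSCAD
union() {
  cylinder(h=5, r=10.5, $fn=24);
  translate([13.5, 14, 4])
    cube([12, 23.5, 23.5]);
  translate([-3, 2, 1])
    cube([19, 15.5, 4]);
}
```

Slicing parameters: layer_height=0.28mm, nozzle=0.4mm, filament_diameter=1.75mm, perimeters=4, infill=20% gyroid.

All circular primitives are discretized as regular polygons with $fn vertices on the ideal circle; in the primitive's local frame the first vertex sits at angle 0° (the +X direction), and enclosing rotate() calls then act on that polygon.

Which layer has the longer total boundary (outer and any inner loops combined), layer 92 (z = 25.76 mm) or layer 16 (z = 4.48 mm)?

Layer 92 (z = 25.76): the cylinder does not reach this height (z outside [0, 5]); the 12×23.5 cube at (13.5, 14) contributes its full rectangle (perimeter 71.00 mm); the cube at (-3, 2) is not intersected at this z (z outside [1, 5]); Merging all regions: only the 12×23.5 cube at (13.5, 14) is present, so the union is just that shape — boundary = 71.00 mm. So its perimeter = 71.00 mm. Layer 16 (z = 4.48): the r=10.5 cylinder gives a regular 24-gon of circumradius 10.5 (constant along its height) (perimeter = 2·24·10.500·sin(180°/24) = 65.79 mm); the cube at (13.5, 14) (footprint 12×23.5) is included at this height (perimeter 71.00 mm); the 19×15.5 cube at (-3, 2) contributes its full rectangle (perimeter 69.00 mm); Merging all regions: the regions partially overlap (shared area 98.51 mm²), so the edge portions inside another operand are dropped and the merged outline is re-measured after clipping — boundary = 155.05 mm. So its perimeter = 155.05 mm. Layer 16 is larger (155.05 vs 71.00 mm).

layer 16 (z = 4.48 mm)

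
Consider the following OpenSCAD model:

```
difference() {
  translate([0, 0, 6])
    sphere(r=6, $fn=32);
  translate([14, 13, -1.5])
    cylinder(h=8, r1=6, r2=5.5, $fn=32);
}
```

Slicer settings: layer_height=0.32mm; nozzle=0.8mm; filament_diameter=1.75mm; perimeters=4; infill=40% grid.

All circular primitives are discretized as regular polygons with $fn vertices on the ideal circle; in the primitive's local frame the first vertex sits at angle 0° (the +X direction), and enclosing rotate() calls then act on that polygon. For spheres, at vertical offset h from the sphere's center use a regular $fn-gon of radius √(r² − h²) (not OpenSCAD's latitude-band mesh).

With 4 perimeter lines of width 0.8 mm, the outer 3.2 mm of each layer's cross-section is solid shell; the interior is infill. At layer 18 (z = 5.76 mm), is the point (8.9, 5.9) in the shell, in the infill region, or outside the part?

outside

At z = 5.76 mm: the sphere: section is a regular 32-gon, circumradius = √(r²−h²) = √(6²−0.24²) = 5.995; the cone at (14, 13) contributes a regular 32-gon of circumradius 5.546 (interpolated between r1=6 and r2=5.5 at t=0.907); Taking the first minus the rest: starting from the r=6 sphere, the cone at (14, 13) misses the remaining region (no effect) — 1 connected region. Overall, the cross-section is a single solid region. The nearest boundary edge runs (4.24, 4.24)→(4.98, 3.33); distance from the point to it = 4.68 mm. The point is not inside any of the regions above, so it lies outside the cross-section (4.68 mm from the nearest boundary).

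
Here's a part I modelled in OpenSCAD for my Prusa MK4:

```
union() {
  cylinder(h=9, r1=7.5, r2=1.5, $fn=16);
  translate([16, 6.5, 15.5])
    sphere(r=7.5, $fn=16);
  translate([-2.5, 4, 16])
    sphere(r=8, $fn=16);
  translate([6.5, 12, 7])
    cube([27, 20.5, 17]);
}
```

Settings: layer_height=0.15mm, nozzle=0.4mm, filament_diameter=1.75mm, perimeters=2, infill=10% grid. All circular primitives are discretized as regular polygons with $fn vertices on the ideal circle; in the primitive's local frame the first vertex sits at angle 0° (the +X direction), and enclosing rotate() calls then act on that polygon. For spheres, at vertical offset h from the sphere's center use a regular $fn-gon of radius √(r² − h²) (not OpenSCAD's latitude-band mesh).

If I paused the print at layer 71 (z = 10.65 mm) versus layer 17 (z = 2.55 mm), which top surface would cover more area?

layer 71 (z = 10.65 mm)

Layer 71 (z = 10.65): the cone does not reach this height (z outside [0, 9]); the r=7.5 sphere at (16, 6.5) slices to a regular 16-gon of circumradius 5.721 (√(r²−h²) with h=4.85 from center) (area = (16/2)·5.721²·sin(360°/16) = 100.19 mm²); the r=8 sphere at (-2.5, 4) contributes a regular 16-gon of circumradius √(8²−5.35²) = 5.948 (area = (16/2)·5.948²·sin(360°/16) = 108.31 mm²); the cube at (6.5, 12) is present — its section is the full 27×20.5 rectangle (area 553.50 mm²); Combining (union): the regions partially overlap — summed areas 762.00 mm² minus the doubly-counted overlap 0.25 mm² gives 761.76 mm² — area = 761.76 mm². So its area = 761.76 mm². Layer 17 (z = 2.55): the cone (r1=7.5→r2=1.5) has section circumradius 5.800 here — a regular 16-gon (area = (16/2)·5.800²·sin(360°/16) = 102.99 mm²); the sphere at (16, 6.5) is absent (|z−center|=12.950 > r=7.5); the sphere at (-2.5, 4) is absent (|z−center|=13.450 > r=8); the cube at (6.5, 12) is not intersected at this z (z outside [7, 24]); Taking the union: only the cone is present, so the union is just that shape — area = 102.99 mm². So its area = 102.99 mm². Layer 71 is larger (761.76 vs 102.99 mm²).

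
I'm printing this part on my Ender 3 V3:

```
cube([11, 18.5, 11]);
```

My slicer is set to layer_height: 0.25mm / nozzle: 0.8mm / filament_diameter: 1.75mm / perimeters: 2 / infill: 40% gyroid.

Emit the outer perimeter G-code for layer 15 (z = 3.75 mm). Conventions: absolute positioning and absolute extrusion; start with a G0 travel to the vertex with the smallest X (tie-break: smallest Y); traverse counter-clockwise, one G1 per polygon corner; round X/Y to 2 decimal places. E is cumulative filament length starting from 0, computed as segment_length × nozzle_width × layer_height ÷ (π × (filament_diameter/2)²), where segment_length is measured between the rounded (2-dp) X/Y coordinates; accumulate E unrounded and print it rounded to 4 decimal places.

G0 X0.00 Y0.00 Z3.75
G1 X11.00 Y0.00 E0.9147
G1 X11.00 Y18.50 E2.4529
G1 X0.00 Y18.50 E3.3676
G1 X0.00 Y0.00 E4.9059

At z = 3.75 mm: the cube is present — its section is the full 11×18.5 rectangle. The outline is a single polygon with 4 vertices. Extrusion per mm of travel: 0.8 × 0.25 / (π × 0.875²) = 0.083150. Accumulating E over each segment gives final E = 4.9059.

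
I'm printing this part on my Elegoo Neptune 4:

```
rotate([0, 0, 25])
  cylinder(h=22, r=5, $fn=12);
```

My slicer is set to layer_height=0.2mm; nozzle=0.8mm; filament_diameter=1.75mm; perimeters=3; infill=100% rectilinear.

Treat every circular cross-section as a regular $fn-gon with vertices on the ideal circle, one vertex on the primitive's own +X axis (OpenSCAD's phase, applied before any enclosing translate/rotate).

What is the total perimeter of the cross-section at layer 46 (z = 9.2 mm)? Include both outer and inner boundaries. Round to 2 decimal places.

31.06 mm

At z = 9.2 mm: the r=5 cylinder gives a regular 12-gon of circumradius 5 (constant along its height) (perimeter = 2·12·5.000·sin(180°/12) = 31.06 mm); (whole slice rotated 25° about Z — lengths, areas and connectivity unchanged). Overall, the cross-section is a single solid region. Total boundary length (outer) = 31.06 mm.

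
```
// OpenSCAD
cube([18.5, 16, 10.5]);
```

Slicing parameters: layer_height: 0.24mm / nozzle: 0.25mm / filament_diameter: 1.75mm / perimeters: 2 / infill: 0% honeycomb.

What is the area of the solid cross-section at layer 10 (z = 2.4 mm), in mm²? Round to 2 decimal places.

296.00 mm²

At z = 2.4 mm: the 18.5×16 cube contributes its full rectangle (area 296.00 mm²). Overall, the cross-section is a single solid region. Net area = 296.00 mm².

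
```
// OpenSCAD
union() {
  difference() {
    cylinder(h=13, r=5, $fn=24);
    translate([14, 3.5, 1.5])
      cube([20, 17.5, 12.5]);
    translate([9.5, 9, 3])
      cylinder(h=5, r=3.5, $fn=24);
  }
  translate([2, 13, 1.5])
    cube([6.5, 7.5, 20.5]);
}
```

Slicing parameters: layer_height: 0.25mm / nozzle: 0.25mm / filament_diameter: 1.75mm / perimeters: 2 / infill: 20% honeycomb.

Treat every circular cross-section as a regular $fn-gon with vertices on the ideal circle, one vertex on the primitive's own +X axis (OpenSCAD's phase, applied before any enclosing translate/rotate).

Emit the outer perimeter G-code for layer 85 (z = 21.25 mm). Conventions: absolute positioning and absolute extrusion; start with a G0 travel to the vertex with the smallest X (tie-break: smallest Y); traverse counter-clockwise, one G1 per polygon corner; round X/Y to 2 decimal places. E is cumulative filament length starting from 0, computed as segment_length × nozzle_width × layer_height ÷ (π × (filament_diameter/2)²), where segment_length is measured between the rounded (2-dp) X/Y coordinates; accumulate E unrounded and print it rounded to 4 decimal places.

G0 X2.00 Y13.00 Z21.25
G1 X8.50 Y13.00 E0.1689
G1 X8.50 Y20.50 E0.3638
G1 X2.00 Y20.50 E0.5327
G1 X2.00 Y13.00 E0.7276

At z = 21.25 mm: the cylinder does not reach this height (z outside [0, 13]); the cube at (14, 3.5) does not reach this height (z outside [1.5, 14]); the cylinder at (9.5, 9) is absent (z outside [3, 8]); Taking the first minus the rest: the first operand is absent here, so nothing remains; the 6.5×7.5 cube at (2, 13) contributes its full rectangle; Merging all regions: only the 6.5×7.5 cube at (2, 13) is present, so the union is just that shape — 1 connected region. The outline is a single polygon with 4 vertices. Extrusion per mm of travel: 0.25 × 0.25 / (π × 0.875²) = 0.025984. Accumulating E over each segment gives final E = 0.7276.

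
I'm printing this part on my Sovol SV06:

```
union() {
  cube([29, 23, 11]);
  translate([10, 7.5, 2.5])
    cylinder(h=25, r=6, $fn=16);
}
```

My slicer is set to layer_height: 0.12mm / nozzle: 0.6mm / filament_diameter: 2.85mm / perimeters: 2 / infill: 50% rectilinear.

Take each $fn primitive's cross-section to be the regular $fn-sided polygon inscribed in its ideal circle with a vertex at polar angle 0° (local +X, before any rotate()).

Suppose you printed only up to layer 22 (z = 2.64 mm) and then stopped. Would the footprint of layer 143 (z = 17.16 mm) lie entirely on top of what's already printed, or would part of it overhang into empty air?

entirely on top

Compare the two slices. At z = 2.64: the 29×23 cube contributes its full rectangle (area 667.00 mm²); the cylinder at (10, 7.5): section is a regular 16-gon, circumradius r=6 (area = (16/2)·6.000²·sin(360°/16) = 110.21 mm²); Merging all regions: the r=6 cylinder at (10, 7.5) lies entirely inside the 29×23 cube, so the union is just the 29×23 cube — area = 667.00 mm². At z = 17.16: the cube does not reach this height (z outside [0, 11]); the r=6 cylinder at (10, 7.5) gives a regular 16-gon of circumradius 6 (constant along its height) (area = (16/2)·6.000²·sin(360°/16) = 110.21 mm²); Combining (union): only the r=6 cylinder at (10, 7.5) is present, so the union is just that shape — area = 110.21 mm². Checking containment: the cross-section at z = 17.16 is a subset of the cross-section at z = 2.64.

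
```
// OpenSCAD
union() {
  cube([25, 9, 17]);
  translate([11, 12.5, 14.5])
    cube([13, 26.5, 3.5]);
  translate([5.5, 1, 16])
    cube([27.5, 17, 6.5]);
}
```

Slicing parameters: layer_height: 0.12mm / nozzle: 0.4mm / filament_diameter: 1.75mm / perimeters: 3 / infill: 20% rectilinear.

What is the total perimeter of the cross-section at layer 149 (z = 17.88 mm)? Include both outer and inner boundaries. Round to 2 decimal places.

At z = 17.88 mm: the cube is not intersected at this z (z outside [0, 17]); the cube at (11, 12.5) (footprint 13×26.5) is included at this height (perimeter 79.00 mm); the 27.5×17 cube at (5.5, 1) contributes its full rectangle (perimeter 89.00 mm); Taking the union: the regions partially overlap (shared area 71.50 mm²), so the edge portions inside another operand are dropped and the merged outline is re-measured after clipping — boundary = 131.00 mm. Overall, the cross-section is a single solid region. Total boundary length (outer) = 131.00 mm.

131.00 mm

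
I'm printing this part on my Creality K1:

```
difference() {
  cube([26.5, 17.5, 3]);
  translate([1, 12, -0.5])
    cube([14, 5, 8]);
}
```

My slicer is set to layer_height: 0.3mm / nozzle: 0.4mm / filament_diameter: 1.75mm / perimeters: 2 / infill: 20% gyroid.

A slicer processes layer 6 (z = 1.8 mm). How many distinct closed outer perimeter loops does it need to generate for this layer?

At z = 1.8 mm: the cube (footprint 26.5×17.5) is included at this height; the 14×5 cube at (1, 12) contributes its full rectangle; Subtracting the remaining from the first: starting from the 26.5×17.5 cube, the 14×5 cube at (1, 12) lies wholly inside it (removes its full 70.00 mm² and its 38.00 mm outline becomes a hole wall) — 1 connected region with 1 hole. The result has 1 disconnected region.

1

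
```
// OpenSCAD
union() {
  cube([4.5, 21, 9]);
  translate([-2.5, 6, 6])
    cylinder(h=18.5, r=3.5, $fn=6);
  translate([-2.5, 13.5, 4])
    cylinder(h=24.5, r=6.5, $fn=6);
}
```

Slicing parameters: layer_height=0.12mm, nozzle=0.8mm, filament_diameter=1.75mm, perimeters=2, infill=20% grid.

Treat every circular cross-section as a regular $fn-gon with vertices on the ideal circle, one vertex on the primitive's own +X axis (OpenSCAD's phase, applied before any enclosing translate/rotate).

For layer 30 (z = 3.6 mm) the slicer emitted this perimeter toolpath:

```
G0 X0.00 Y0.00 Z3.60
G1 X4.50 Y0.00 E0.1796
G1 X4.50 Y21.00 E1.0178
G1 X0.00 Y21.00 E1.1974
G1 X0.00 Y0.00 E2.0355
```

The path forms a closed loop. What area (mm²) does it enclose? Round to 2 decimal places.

94.50 mm²

Apply the shoelace formula to the sequence of (X, Y) vertices; enclosed area = 94.50 mm².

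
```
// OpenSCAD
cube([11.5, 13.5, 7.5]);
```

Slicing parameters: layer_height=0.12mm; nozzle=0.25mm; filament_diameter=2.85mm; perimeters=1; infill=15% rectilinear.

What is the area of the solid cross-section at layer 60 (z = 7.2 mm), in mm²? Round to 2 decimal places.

155.25 mm²

At z = 7.2 mm: the cube is present — its section is the full 11.5×13.5 rectangle (area 155.25 mm²). Overall, the cross-section is a single solid region. Net area = 155.25 mm².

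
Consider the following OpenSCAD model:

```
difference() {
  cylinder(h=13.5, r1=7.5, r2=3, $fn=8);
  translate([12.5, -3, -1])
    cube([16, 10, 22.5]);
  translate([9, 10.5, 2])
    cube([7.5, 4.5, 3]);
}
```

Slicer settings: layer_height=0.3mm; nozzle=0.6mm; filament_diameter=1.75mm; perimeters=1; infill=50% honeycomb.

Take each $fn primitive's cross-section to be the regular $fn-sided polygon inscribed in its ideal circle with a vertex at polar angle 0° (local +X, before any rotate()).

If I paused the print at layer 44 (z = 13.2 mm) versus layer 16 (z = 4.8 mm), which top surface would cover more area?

layer 16 (z = 4.8 mm)

Layer 44 (z = 13.2): the cone: at t=0.978 of its height the radius interpolates to r₁+(r₂−r₁)t = 3.100, giving a regular 8-gon of that circumradius (area = (8/2)·3.100²·sin(360°/8) = 27.18 mm²); the 16×10 cube at (12.5, -3) contributes its full rectangle (area 160.00 mm²); the cube at (9, 10.5) is absent (z outside [2, 5]); After the difference (first − rest): starting from the cone (27.18 mm²), the 16×10 cube at (12.5, -3) misses the remaining region (no effect) — area = 27.18 mm². So its area = 27.18 mm². Layer 16 (z = 4.8): the cone contributes a regular 8-gon of circumradius 5.900 (interpolated between r1=7.5 and r2=3 at t=0.356) (area = (8/2)·5.900²·sin(360°/8) = 98.46 mm²); the cube at (12.5, -3) (footprint 16×10) is included at this height (area 160.00 mm²); the cube at (9, 10.5) (footprint 7.5×4.5) is included at this height (area 33.75 mm²); Subtracting the remaining from the first: starting from the cone (98.46 mm²), the 16×10 cube at (12.5, -3) misses the remaining region (no effect); the 7.5×4.5 cube at (9, 10.5) misses the remaining region (no effect) — area = 98.46 mm². So its area = 98.46 mm². Layer 16 is larger (98.46 vs 27.18 mm²).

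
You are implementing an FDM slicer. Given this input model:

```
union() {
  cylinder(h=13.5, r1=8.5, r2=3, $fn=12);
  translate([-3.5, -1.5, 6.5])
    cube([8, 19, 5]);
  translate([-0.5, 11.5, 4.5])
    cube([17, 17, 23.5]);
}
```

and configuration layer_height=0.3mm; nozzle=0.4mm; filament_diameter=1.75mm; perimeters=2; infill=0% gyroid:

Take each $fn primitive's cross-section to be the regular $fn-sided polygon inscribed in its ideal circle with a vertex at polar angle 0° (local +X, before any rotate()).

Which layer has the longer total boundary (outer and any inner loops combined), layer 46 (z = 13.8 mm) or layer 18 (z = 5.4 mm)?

layer 18 (z = 5.4 mm)

Layer 46 (z = 13.8): the cone does not reach this height (z outside [0, 13.5]); the cube at (-3.5, -1.5) is absent (z outside [6.5, 11.5]); the cube at (-0.5, 11.5) is present — its section is the full 17×17 rectangle (perimeter 68.00 mm); Taking the union: only the 17×17 cube at (-0.5, 11.5) is present, so the union is just that shape — boundary = 68.00 mm. So its perimeter = 68.00 mm. Layer 18 (z = 5.4): the cone: at t=0.400 of its height the radius interpolates to r₁+(r₂−r₁)t = 6.300, giving a regular 12-gon of that circumradius (perimeter = 2·12·6.300·sin(180°/12) = 39.13 mm); the cube at (-3.5, -1.5) does not reach this height (z outside [6.5, 11.5]); the 17×17 cube at (-0.5, 11.5) contributes its full rectangle (perimeter 68.00 mm); Taking the union: the 2 present regions are separate (no shared area or edge), so areas and boundary lengths simply add and each stays a separate island — boundary = 107.13 mm. So its perimeter = 107.13 mm. Layer 18 is larger (107.13 vs 68.00 mm).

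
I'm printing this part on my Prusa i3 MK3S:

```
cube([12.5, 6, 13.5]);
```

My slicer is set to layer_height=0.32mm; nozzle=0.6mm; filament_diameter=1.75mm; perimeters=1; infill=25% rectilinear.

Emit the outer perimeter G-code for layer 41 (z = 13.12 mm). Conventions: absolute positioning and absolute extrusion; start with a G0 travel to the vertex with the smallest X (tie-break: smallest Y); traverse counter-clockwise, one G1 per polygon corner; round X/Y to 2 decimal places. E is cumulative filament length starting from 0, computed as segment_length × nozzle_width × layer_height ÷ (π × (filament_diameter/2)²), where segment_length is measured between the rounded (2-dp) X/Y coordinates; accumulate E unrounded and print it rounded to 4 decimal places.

G0 X0.00 Y0.00 Z13.12
G1 X12.50 Y0.00 E0.9978
G1 X12.50 Y6.00 E1.4767
G1 X0.00 Y6.00 E2.4746
G1 X0.00 Y0.00 E2.9535

At z = 13.12 mm: the cube is present — its section is the full 12.5×6 rectangle. The outline is a single polygon with 4 vertices. Extrusion per mm of travel: 0.6 × 0.32 / (π × 0.875²) = 0.079824. Accumulating E over each segment gives final E = 2.9535.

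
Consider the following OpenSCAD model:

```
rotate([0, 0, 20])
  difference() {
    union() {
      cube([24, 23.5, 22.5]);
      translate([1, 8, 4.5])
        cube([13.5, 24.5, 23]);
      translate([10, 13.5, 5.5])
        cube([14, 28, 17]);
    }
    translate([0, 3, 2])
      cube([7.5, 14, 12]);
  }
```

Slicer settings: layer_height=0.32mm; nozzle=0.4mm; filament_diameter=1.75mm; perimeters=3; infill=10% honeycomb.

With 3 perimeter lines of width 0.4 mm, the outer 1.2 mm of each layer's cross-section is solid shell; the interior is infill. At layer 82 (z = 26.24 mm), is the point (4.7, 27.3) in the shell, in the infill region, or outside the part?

At z = 26.24 mm: the cube is not intersected at this z (z outside [0, 22.5]); the cube at (1, 8) (footprint 13.5×24.5) is included at this height; the cube at (10, 13.5) does not reach this height (z outside [5.5, 22.5]); Merging all regions: only the 13.5×24.5 cube at (1, 8) is present, so the union is just that shape — 1 connected region; the cube at (0, 3) does not reach this height (z outside [2, 14]); After the difference (first − rest): none of the subtracted shapes is present at this height, so that combined region is unchanged — 1 connected region; (rotated 20° about Z; rotation is an isometry so areas/perimeters/island counts are preserved). Overall, the cross-section is a single solid region. Undo the 20° rotation: the query point maps to (13.754, 24.046) in the un-rotated model frame. The nearest boundary edge runs (14.50, 8.00)→(14.50, 32.50); distance from the point to it = 0.75 mm. The point is inside the cross-section, 0.75 mm from the nearest boundary — within the 1.2 mm shell band (3 × 0.4).

shell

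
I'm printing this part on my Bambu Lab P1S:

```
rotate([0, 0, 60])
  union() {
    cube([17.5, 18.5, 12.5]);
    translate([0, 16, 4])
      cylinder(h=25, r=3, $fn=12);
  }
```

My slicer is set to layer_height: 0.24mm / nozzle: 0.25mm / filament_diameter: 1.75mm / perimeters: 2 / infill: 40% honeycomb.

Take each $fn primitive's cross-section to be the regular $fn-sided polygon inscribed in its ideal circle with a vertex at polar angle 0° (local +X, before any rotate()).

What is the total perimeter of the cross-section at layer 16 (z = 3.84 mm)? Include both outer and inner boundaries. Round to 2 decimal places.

72.00 mm

At z = 3.84 mm: the 17.5×18.5 cube contributes its full rectangle (perimeter 72.00 mm); the cylinder at (0, 16) is absent (z outside [4, 29]); Merging all regions: only the 17.5×18.5 cube is present, so the union is just that shape — boundary = 72.00 mm; (whole slice rotated 60° about Z — lengths, areas and connectivity unchanged). Overall, the cross-section is a single solid region. Total boundary length (outer) = 72.00 mm.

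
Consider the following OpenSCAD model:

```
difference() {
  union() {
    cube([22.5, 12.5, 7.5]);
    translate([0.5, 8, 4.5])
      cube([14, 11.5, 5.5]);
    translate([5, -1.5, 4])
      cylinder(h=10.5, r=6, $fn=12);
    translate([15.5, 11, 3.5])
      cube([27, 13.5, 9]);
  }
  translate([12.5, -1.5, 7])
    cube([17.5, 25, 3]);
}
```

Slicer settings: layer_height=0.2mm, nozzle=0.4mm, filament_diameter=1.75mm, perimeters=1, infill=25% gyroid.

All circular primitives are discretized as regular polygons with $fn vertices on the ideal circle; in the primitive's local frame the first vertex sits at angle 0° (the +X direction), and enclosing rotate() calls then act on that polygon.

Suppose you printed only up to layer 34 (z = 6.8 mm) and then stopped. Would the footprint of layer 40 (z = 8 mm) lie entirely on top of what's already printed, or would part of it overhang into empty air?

Compare the two slices. At z = 6.8: the cube is present — its section is the full 22.5×12.5 rectangle (area 281.25 mm²); the cube at (0.5, 8) is present — its section is the full 14×11.5 rectangle (area 161.00 mm²); the r=6 cylinder at (5, -1.5) gives a regular 12-gon of circumradius 6 (constant along its height) (area = (12/2)·6.000²·sin(360°/12) = 108.00 mm²); the 27×13.5 cube at (15.5, 11) contributes its full rectangle (area 364.50 mm²); Combining (union): the regions partially overlap — summed areas 914.75 mm² minus the doubly-counted overlap 109.49 mm² gives 805.26 mm² — area = 805.26 mm²; the cube at (12.5, -1.5) does not reach this height (z outside [7, 10]); Subtracting the remaining from the first: none of the subtracted shapes is present at this height, so the result so far is unchanged — area = 805.26 mm². At z = 8: the cube is absent (z outside [0, 7.5]); the cube at (0.5, 8) is present — its section is the full 14×11.5 rectangle (area 161.00 mm²); the r=6 cylinder at (5, -1.5) gives a regular 12-gon of circumradius 6 (constant along its height) (area = (12/2)·6.000²·sin(360°/12) = 108.00 mm²); the 27×13.5 cube at (15.5, 11) contributes its full rectangle (area 364.50 mm²); Merging all regions: the 3 present regions are separate (no shared area or edge), so areas and boundary lengths simply add and each stays a separate island — area = 633.50 mm²; the 17.5×25 cube at (12.5, -1.5) contributes its full rectangle (area 437.50 mm²); Subtracting the remaining from the first: starting from the result so far (633.50 mm²), the 17.5×25 cube at (12.5, -1.5) partially overlaps it — only the 204.25 mm² overlap (of its 437.50 mm²) is removed, clipping the outline — area = 429.25 mm². Checking containment: the cross-section at z = 8 is a subset of the cross-section at z = 6.8.

entirely on top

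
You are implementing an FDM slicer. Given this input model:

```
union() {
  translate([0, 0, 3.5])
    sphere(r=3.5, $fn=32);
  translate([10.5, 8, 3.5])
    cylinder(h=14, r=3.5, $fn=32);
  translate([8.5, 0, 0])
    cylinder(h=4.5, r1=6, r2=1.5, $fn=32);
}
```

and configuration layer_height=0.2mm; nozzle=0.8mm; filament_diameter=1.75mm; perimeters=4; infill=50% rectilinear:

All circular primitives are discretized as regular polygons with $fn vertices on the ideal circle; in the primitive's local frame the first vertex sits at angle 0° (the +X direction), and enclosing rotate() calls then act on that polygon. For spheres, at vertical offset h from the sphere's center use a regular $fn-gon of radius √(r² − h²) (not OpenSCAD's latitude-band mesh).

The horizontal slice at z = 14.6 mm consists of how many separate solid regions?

At z = 14.6 mm: the sphere is absent (|z−center|=11.100 > r=3.5); the cylinder at (10.5, 8): section is a regular 32-gon, circumradius r=3.5; the cone at (8.5, 0) does not reach this height (z outside [0, 4.5]); Combining (union): only the r=3.5 cylinder at (10.5, 8) is present, so the union is just that shape — 1 connected region. The result has 1 disconnected region.

1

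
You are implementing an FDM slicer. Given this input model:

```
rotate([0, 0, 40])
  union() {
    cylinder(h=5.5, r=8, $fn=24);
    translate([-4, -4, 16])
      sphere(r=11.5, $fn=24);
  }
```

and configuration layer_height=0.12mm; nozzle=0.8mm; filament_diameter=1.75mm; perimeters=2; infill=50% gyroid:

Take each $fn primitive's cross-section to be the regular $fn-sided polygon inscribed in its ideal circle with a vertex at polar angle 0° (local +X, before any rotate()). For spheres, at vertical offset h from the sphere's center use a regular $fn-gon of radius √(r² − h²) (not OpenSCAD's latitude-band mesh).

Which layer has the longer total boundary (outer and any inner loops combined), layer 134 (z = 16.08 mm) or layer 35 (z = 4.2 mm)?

layer 134 (z = 16.08 mm)

Layer 134 (z = 16.08): the cylinder is absent (z outside [0, 5.5]); the r=11.5 sphere at (-4, -4) contributes a regular 24-gon of circumradius √(11.5²−0.08²) = 11.500 (perimeter = 2·24·11.500·sin(180°/24) = 72.05 mm); Combining (union): only the r=11.5 sphere at (-4, -4) is present, so the union is just that shape — boundary = 72.05 mm; (whole slice rotated 40° about Z — lengths, areas and connectivity unchanged). So its perimeter = 72.05 mm. Layer 35 (z = 4.2): the cylinder: section is a regular 24-gon, circumradius r=8 (perimeter = 2·24·8.000·sin(180°/24) = 50.12 mm); the sphere at (-4, -4) does not reach this height (|z−center|=11.800 > r=11.5); Taking the union: only the r=8 cylinder is present, so the union is just that shape — boundary = 50.12 mm; (whole slice rotated 40° about Z — lengths, areas and connectivity unchanged). So its perimeter = 50.12 mm. Layer 134 is larger (72.05 vs 50.12 mm).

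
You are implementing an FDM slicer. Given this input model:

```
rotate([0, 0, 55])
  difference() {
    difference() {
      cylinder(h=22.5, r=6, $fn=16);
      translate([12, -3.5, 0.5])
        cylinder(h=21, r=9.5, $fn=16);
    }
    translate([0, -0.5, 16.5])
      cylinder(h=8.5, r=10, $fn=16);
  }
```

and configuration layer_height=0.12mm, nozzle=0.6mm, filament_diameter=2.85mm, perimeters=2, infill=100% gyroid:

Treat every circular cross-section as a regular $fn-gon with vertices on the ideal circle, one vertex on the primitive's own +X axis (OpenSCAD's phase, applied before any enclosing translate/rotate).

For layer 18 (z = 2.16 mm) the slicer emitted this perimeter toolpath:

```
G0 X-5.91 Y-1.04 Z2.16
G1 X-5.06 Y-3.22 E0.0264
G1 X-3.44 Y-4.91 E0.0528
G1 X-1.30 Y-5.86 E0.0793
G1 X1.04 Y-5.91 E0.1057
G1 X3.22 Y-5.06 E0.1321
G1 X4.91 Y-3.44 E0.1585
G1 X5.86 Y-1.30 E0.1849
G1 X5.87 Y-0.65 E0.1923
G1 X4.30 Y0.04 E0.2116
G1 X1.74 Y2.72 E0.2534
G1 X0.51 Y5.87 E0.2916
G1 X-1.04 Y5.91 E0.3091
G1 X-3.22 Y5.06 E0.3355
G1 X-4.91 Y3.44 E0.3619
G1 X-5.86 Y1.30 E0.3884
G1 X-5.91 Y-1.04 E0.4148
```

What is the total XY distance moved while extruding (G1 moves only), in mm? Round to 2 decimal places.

36.75 mm

Sum the Euclidean lengths of each G1 segment: total = 36.75 mm.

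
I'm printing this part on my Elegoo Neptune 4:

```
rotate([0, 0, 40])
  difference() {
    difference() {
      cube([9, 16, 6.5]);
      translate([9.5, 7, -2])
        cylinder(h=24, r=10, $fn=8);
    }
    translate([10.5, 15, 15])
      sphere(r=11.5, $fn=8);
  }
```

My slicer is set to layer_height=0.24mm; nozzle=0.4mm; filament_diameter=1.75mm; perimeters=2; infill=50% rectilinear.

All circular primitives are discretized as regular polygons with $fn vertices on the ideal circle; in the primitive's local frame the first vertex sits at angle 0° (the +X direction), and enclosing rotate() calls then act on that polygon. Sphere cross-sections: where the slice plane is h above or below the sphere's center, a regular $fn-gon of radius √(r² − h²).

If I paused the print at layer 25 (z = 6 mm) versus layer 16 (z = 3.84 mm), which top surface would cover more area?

Layer 25 (z = 6): the cube is present — its section is the full 9×16 rectangle (area 144.00 mm²); the r=10 cylinder at (9.5, 7) contributes a regular 8-gon of circumradius 10 (area = (8/2)·10.000²·sin(360°/8) = 282.84 mm²); Subtracting the remaining from the first: starting from the 9×16 cube (144.00 mm²), the r=10 cylinder at (9.5, 7) partially overlaps it — only the 120.75 mm² overlap (of its 282.84 mm²) is removed, clipping the outline — area = 23.25 mm²; the r=11.5 sphere at (10.5, 15) contributes a regular 8-gon of circumradius √(11.5²−9²) = 7.159 (area = (8/2)·7.159²·sin(360°/8) = 144.96 mm²); After the difference (first − rest): starting from that combined region (23.25 mm²), the r=11.5 sphere at (10.5, 15) partially overlaps it — only the 2.64 mm² overlap (of its 144.96 mm²) is removed, clipping the outline — area = 20.60 mm²; (whole slice rotated 40° about Z — lengths, areas and connectivity unchanged). So its area = 20.60 mm². Layer 16 (z = 3.84): the cube is present — its section is the full 9×16 rectangle (area 144.00 mm²); the r=10 cylinder at (9.5, 7) contributes a regular 8-gon of circumradius 10 (area = (8/2)·10.000²·sin(360°/8) = 282.84 mm²); Taking the first minus the rest: starting from the 9×16 cube (144.00 mm²), the r=10 cylinder at (9.5, 7) partially overlaps it — only the 120.75 mm² overlap (of its 282.84 mm²) is removed, clipping the outline — area = 23.25 mm²; the r=11.5 sphere at (10.5, 15) contributes a regular 8-gon of circumradius √(11.5²−11.16²) = 2.776 (area = (8/2)·2.776²·sin(360°/8) = 21.79 mm²); Subtracting the remaining from the first: starting from that combined region (23.25 mm²), the r=11.5 sphere at (10.5, 15) misses the remaining region (no effect) — area = 23.25 mm²; (whole slice rotated 40° about Z — lengths, areas and connectivity unchanged). So its area = 23.25 mm². Layer 16 is larger (23.25 vs 20.60 mm²).

layer 16 (z = 3.84 mm)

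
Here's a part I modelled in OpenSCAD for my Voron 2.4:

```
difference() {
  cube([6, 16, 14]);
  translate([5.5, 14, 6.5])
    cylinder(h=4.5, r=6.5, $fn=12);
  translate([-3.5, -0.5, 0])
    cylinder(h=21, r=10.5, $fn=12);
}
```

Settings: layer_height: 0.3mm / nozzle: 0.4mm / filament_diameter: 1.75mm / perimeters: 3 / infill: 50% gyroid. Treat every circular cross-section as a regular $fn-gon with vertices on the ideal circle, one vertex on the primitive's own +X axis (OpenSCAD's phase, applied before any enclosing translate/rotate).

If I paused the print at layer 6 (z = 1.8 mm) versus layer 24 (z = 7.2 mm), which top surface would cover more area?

layer 6 (z = 1.8 mm)

Layer 6 (z = 1.8): the cube (footprint 6×16) is included at this height (area 96.00 mm²); the cylinder at (5.5, 14) is not intersected at this z (z outside [6.5, 11]); the r=10.5 cylinder at (-3.5, -0.5) contributes a regular 12-gon of circumradius 10.5 (area = (12/2)·10.500²·sin(360°/12) = 330.75 mm²); Subtracting the remaining from the first: starting from the 6×16 cube (96.00 mm²), the r=10.5 cylinder at (-3.5, -0.5) partially overlaps it — only the 42.71 mm² overlap (of its 330.75 mm²) is removed, clipping the outline — area = 53.29 mm². So its area = 53.29 mm². Layer 24 (z = 7.2): the cube (footprint 6×16) is included at this height (area 96.00 mm²); the cylinder at (5.5, 14): section is a regular 12-gon, circumradius r=6.5 (area = (12/2)·6.500²·sin(360°/12) = 126.75 mm²); the r=10.5 cylinder at (-3.5, -0.5) contributes a regular 12-gon of circumradius 10.5 (area = (12/2)·10.500²·sin(360°/12) = 330.75 mm²); After the difference (first − rest): starting from the 6×16 cube (96.00 mm²), the r=6.5 cylinder at (5.5, 14) partially overlaps it — only the 45.06 mm² overlap (of its 126.75 mm²) is removed, clipping the outline; the r=10.5 cylinder at (-3.5, -0.5) partially overlaps it — only the 42.71 mm² overlap (of its 330.75 mm²) is removed, clipping the outline — area = 8.23 mm². So its area = 8.23 mm². Layer 6 is larger (53.29 vs 8.23 mm²).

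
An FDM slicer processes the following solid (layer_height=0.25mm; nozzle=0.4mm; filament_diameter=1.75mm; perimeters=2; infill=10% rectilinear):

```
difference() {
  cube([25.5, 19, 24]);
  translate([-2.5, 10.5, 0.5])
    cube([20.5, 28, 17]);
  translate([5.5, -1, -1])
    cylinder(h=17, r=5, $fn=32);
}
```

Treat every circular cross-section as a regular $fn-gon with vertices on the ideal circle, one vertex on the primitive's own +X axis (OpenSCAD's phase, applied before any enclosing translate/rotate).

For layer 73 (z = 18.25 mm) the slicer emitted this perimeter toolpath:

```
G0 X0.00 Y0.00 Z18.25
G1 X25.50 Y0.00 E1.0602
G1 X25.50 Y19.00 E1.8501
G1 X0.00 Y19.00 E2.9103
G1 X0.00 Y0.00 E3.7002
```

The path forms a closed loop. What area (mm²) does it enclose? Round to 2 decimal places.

484.50 mm²

Apply the shoelace formula to the sequence of (X, Y) vertices; enclosed area = 484.50 mm².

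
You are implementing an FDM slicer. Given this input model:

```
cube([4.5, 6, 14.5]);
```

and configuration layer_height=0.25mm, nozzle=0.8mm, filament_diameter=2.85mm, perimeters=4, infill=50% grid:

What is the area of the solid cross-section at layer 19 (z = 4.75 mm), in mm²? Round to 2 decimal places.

At z = 4.75 mm: the 4.5×6 cube contributes its full rectangle (area 27.00 mm²). Overall, the cross-section is a single solid region. Net area = 27.00 mm².

27.00 mm²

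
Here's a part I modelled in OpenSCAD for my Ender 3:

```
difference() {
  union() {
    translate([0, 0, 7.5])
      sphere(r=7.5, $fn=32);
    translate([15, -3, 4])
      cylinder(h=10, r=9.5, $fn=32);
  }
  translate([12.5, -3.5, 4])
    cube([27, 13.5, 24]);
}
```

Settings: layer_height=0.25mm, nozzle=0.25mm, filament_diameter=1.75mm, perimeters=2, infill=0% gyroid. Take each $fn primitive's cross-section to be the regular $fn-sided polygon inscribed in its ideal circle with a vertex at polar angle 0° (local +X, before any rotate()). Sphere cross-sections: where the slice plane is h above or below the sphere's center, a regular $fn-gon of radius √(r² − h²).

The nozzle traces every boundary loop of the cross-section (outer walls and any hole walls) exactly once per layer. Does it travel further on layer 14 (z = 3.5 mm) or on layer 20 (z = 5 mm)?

layer 20 (z = 5 mm)

Layer 14 (z = 3.5): the sphere: section is a regular 32-gon, circumradius = √(r²−h²) = √(7.5²−4²) = 6.344 (perimeter = 2·32·6.344·sin(180°/32) = 39.80 mm); the cylinder at (15, -3) does not reach this height (z outside [4, 14]); Merging all regions: only the r=7.5 sphere is present, so the union is just that shape — boundary = 39.80 mm; the cube at (12.5, -3.5) is not intersected at this z (z outside [4, 28]); After the difference (first − rest): none of the subtracted shapes is present at this height, so that combined region is unchanged — boundary = 39.80 mm. So its perimeter = 39.80 mm. Layer 20 (z = 5): the r=7.5 sphere contributes a regular 32-gon of circumradius √(7.5²−2.5²) = 7.071 (perimeter = 2·32·7.071·sin(180°/32) = 44.36 mm); the r=9.5 cylinder at (15, -3) contributes a regular 32-gon of circumradius 9.5 (perimeter = 2·32·9.500·sin(180°/32) = 59.59 mm); Combining (union): the regions partially overlap (shared area 5.05 mm²), so the edge portions inside another operand are dropped and the merged outline is re-measured after clipping — boundary = 91.37 mm; the 27×13.5 cube at (12.5, -3.5) contributes its full rectangle (perimeter 81.00 mm); Taking the first minus the rest: starting from that combined region, the 27×13.5 cube at (12.5, -3.5) partially overlaps it — only the 99.81 mm² overlap (of its 364.50 mm²) is removed, clipping the outline — boundary = 95.00 mm. So its perimeter = 95.00 mm. Layer 20 is larger (95.00 vs 39.80 mm).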